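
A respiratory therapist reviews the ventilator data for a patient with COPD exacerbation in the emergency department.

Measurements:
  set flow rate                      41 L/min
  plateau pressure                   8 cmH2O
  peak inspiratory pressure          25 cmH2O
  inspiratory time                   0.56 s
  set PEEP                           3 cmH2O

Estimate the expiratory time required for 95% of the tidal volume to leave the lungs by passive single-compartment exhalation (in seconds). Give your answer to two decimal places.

5.70

Flow: 41 L/min ÷ 60 = 0.6833 L/s.
Vt = flow × Ti = 0.6833 L/s × 0.56 s × 1000 mL/L = 382.65 mL.
R = (PIP − Pplat)/V̇ = (25 − 8) / 0.6833 = 17.0/0.6833 = 24.879 cmH2O·s/L.
C = Vt/(Pplat − PEEP) = 382.65 / (8 − 3) = 382.65/5.0 = 76.53 mL/cmH2O.
τ = R × C = 24.879 × 0.07653 L/cmH2O = 1.904 s.
t = −τ·ln(1 − 0.95) = −1.904·ln(0.05) = 5.704 s.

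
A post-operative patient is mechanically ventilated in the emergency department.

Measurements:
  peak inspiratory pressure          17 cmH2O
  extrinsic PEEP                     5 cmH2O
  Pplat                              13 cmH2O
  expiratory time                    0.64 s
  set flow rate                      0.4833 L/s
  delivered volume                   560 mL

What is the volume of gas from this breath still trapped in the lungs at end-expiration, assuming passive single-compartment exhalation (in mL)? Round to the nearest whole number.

186

R = (PIP − Pplat)/V̇ = (17 − 13) / 0.4833 = 4.0/0.4833 = 8.276 cmH2O·s/L.
C = Vt/(Pplat − PEEP) = 560.0 / (13 − 5) = 560.0/8.0 = 70.0 mL/cmH2O.
τ = R × C = 8.276 × 0.07 L/cmH2O = 0.5793 s.
Fraction remaining = e^(−Te/τ) = e^(−0.64/0.5793) = 0.3313.
Trapped volume = 560.0 × 0.3313 = 185.53 mL.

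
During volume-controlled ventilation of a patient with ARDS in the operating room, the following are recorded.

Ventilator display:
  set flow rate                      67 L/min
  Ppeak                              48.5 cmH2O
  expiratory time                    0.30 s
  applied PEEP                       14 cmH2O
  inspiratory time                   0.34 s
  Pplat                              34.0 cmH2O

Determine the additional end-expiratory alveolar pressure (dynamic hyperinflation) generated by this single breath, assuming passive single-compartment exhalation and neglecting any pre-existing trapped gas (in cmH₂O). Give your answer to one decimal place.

5.9

Flow: 67 L/min ÷ 60 = 1.1167 L/s.
Vt = flow × Ti = 1.1167 L/s × 0.34 s × 1000 mL/L = 379.68 mL.
R = (PIP − Pplat)/V̇ = (48.5 − 34.0) / 1.1167 = 14.5/1.1167 = 12.985 cmH2O·s/L.
C = Vt/(Pplat − PEEP) = 379.68 / (34.0 − 14) = 379.68/20.0 = 18.984 mL/cmH2O.
τ = R × C = 12.985 × 0.01898 L/cmH2O = 0.2465 s.
Fraction remaining = e^(−Te/τ) = e^(−0.30/0.2465) = 0.2961; trapped volume = 379.68 × 0.2961 = 112.42 mL.
Additional alveolar pressure from trapping ≈ V_trapped / C = 112.42 / 18.984 = 5.922 cmH2O.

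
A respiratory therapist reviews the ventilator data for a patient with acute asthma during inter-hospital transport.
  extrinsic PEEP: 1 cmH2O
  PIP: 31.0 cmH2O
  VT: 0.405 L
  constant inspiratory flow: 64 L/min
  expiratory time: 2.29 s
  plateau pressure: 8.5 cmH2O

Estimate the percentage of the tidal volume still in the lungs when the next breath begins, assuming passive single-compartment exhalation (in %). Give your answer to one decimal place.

13.4

Flow: 64 L/min ÷ 60 = 1.0667 L/s.
R = (PIP − Pplat)/V̇ = (31.0 − 8.5) / 1.0667 = 22.5/1.0667 = 21.093 cmH2O·s/L.
C = Vt/(Pplat − PEEP) = 405.0 / (8.5 − 1) = 405.0/7.5 = 54.0 mL/cmH2O.
τ = R × C = 21.093 × 0.054 L/cmH2O = 1.139 s.
Fraction remaining at end-expiration = e^(−Te/τ) = e^(−2.29/1.139) = 0.1339 → 13.39%.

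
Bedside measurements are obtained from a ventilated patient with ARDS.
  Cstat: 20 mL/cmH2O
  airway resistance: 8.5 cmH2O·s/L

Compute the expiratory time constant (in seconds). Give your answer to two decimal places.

0.17

τ = R × C = 8.5 × 20 mL/cmH2O = 8.5 × 0.020 L/cmH2O = 0.17 s.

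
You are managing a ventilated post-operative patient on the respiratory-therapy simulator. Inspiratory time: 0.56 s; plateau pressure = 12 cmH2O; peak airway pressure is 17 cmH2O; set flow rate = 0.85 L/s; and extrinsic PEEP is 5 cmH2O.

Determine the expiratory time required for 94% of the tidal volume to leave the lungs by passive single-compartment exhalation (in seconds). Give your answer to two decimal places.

Vt = flow × Ti = 0.85 L/s × 0.56 s × 1000 mL/L = 476.0 mL.
R = (PIP − Pplat)/V̇ = (17 − 12) / 0.85 = 5.0/0.85 = 5.882 cmH2O·s/L.
C = Vt/(Pplat − PEEP) = 476.0 / (12 − 5) = 476.0/7.0 = 68.0 mL/cmH2O.
τ = R × C = 5.882 × 0.068 L/cmH2O = 0.4 s.
t = −τ·ln(1 − 0.94) = −0.4·ln(0.06) = 1.125 s.

1.13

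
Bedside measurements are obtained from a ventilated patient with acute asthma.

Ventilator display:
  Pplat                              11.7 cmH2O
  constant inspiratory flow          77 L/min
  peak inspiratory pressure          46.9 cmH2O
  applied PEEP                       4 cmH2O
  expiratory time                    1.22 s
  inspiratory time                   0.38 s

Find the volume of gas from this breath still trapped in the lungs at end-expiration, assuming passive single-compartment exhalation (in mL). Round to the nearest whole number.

Flow: 77 L/min ÷ 60 = 1.2833 L/s.
Vt = flow × Ti = 1.2833 L/s × 0.38 s × 1000 mL/L = 487.65 mL.
R = (PIP − Pplat)/V̇ = (46.9 − 11.7) / 1.2833 = 35.2/1.2833 = 27.429 cmH2O·s/L.
C = Vt/(Pplat − PEEP) = 487.65 / (11.7 − 4) = 487.65/7.7 = 63.331 mL/cmH2O.
τ = R × C = 27.429 × 0.06333 L/cmH2O = 1.737 s.
Fraction remaining = e^(−Te/τ) = e^(−1.22/1.737) = 0.4954.
Trapped volume = 487.65 × 0.4954 = 241.58 mL.

242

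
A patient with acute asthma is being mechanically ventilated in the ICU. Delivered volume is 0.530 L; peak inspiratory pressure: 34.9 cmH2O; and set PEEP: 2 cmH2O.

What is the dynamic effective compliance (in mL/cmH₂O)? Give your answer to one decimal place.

Dynamic compliance = Vt / (PIP − PEEP) = 530 / (34.9 − 2) = 530 / 32.9 = 16.109 mL/cmH2O.

16.1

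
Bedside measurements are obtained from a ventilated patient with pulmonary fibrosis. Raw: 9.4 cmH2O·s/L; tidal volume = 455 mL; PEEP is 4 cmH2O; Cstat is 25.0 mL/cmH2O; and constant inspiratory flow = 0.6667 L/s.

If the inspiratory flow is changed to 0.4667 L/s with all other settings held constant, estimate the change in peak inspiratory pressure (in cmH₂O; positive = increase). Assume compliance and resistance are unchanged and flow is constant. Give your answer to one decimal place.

PIP = Vt/C + R·V̇ + PEEP (constant-flow equation of motion).
Only the resistive term changes: ΔPIP = R × ΔV̇ = 9.4 × (0.4667 − 0.6667) = 9.4 × -0.2 = -1.88 cmH2O.

-1.9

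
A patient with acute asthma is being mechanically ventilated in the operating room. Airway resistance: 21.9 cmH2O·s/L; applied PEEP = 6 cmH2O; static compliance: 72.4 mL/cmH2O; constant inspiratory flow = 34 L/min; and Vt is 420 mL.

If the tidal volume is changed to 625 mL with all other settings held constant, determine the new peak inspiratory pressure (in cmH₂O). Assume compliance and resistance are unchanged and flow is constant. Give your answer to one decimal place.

Flow: 34 L/min ÷ 60 = 0.5667 L/s.
PIP = Vt/C + R·V̇ + PEEP (constant-flow equation of motion).
Only the elastic term changes: ΔPIP = ΔVt / C = (625 − 420) / 72.4 = 2.831 cmH2O.
Original PIP = 420/72.4 + 21.9×0.5667 + 6 = 24.212 cmH2O; new PIP = 24.212 + (2.831) = 27.043 cmH2O.

27.0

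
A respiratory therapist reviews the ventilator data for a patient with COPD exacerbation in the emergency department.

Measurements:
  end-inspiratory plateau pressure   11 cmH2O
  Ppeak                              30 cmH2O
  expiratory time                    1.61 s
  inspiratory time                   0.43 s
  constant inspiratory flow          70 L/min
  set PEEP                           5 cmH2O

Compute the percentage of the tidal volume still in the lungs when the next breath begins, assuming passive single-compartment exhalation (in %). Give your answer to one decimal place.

Flow: 70 L/min ÷ 60 = 1.1667 L/s.
Vt = flow × Ti = 1.1667 L/s × 0.43 s × 1000 mL/L = 501.68 mL.
R = (PIP − Pplat)/V̇ = (30 − 11) / 1.1667 = 19.0/1.1667 = 16.285 cmH2O·s/L.
C = Vt/(Pplat − PEEP) = 501.68 / (11 − 5) = 501.68/6.0 = 83.613 mL/cmH2O.
τ = R × C = 16.285 × 0.08361 L/cmH2O = 1.362 s.
Fraction remaining at end-expiration = e^(−Te/τ) = e^(−1.61/1.362) = 0.3066 → 30.66%.

30.7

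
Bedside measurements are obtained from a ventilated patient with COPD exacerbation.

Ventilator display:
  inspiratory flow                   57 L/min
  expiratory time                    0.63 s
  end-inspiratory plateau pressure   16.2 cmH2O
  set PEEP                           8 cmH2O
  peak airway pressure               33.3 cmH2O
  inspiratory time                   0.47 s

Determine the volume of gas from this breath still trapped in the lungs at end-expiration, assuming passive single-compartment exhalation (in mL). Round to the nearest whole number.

Flow: 57 L/min ÷ 60 = 0.95 L/s.
Vt = flow × Ti = 0.95 L/s × 0.47 s × 1000 mL/L = 446.5 mL.
R = (PIP − Pplat)/V̇ = (33.3 − 16.2) / 0.95 = 17.1/0.95 = 18.0 cmH2O·s/L.
C = Vt/(Pplat − PEEP) = 446.5 / (16.2 − 8) = 446.5/8.2 = 54.451 mL/cmH2O.
τ = R × C = 18.0 × 0.05445 L/cmH2O = 0.9801 s.
Fraction remaining = e^(−Te/τ) = e^(−0.63/0.9801) = 0.5258.
Trapped volume = 446.5 × 0.5258 = 234.77 mL.

235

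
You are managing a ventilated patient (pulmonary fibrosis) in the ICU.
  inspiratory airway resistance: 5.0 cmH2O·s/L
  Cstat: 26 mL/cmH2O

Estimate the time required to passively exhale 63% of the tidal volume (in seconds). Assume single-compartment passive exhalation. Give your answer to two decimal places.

0.13

τ = R × C = 5.0 × 26 mL/cmH2O = 5.0 × 0.026 L/cmH2O = 0.13 s.
Exhaled fraction f = 1 − e^(−t/τ) → t = −τ·ln(1 − f) = −0.13·ln(0.37) = 0.1293 s.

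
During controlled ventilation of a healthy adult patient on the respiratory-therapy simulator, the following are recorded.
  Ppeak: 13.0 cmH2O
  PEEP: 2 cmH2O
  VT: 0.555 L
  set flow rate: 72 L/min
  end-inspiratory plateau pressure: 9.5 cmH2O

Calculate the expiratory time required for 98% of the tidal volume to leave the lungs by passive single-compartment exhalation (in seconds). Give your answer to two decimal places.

0.84

Flow: 72 L/min ÷ 60 = 1.2 L/s.
R = (PIP − Pplat)/V̇ = (13.0 − 9.5) / 1.2 = 3.5/1.2 = 2.917 cmH2O·s/L.
C = Vt/(Pplat − PEEP) = 555.0 / (9.5 − 2) = 555.0/7.5 = 74.0 mL/cmH2O.
τ = R × C = 2.917 × 0.074 L/cmH2O = 0.2159 s.
t = −τ·ln(1 − 0.98) = −0.2159·ln(0.02) = 0.8446 s.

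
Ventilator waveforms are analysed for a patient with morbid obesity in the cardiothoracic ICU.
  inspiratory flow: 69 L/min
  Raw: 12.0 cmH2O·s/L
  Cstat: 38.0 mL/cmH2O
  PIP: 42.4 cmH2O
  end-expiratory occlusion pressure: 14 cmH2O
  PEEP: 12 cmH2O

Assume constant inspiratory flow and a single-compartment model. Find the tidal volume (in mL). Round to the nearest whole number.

555

Flow: 69 L/min ÷ 60 = 1.15 L/s.
Total PEEP = 14 cmH2O (set 12 + intrinsic 2); this is the baseline alveolar pressure.
Equation of motion (constant flow): PIP = Vt/C + R·V̇ + PEEP.
Vt/C = PIP − R·V̇ − PEEP = 42.4 − 13.8 − 14 = 14.6 cmH2O.
Vt = C × 14.6 = 38.0 × 14.6 = 554.8 mL.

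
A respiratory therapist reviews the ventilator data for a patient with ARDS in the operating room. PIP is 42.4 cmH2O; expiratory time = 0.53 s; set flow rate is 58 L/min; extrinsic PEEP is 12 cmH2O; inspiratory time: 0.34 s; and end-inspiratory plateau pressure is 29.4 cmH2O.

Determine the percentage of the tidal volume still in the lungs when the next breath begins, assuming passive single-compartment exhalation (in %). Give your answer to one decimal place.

12.4

Flow: 58 L/min ÷ 60 = 0.9667 L/s.
Vt = flow × Ti = 0.9667 L/s × 0.34 s × 1000 mL/L = 328.68 mL.
R = (PIP − Pplat)/V̇ = (42.4 − 29.4) / 0.9667 = 13.0/0.9667 = 13.448 cmH2O·s/L.
C = Vt/(Pplat − PEEP) = 328.68 / (29.4 − 12) = 328.68/17.4 = 18.89 mL/cmH2O.
τ = R × C = 13.448 × 0.01889 L/cmH2O = 0.254 s.
Fraction remaining at end-expiration = e^(−Te/τ) = e^(−0.53/0.254) = 0.1241 → 12.41%.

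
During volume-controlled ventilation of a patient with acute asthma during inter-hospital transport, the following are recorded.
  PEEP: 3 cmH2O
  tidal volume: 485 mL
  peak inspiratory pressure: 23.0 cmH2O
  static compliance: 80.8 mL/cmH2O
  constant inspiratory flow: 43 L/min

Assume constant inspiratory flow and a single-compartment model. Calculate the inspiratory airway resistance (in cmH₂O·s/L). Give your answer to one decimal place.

19.5

Flow: 43 L/min ÷ 60 = 0.7167 L/s.
Equation of motion (constant flow): PIP = Vt/C + R·V̇ + PEEP.
R·V̇ = PIP − Vt/C − PEEP = 23.0 − 485/80.8 − 3 = 23.0 − 6.002 − 3 = 13.998 cmH2O.
R = 13.998 / 0.7167 = 19.531 cmH2O·s/L.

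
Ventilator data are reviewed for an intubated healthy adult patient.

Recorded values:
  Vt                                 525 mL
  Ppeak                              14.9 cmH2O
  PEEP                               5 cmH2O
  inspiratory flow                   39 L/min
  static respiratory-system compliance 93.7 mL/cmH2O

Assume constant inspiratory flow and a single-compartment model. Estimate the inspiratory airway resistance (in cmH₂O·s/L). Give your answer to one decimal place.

Flow: 39 L/min ÷ 60 = 0.65 L/s.
Equation of motion (constant flow): PIP = Vt/C + R·V̇ + PEEP.
R·V̇ = PIP − Vt/C − PEEP = 14.9 − 525/93.7 − 5 = 14.9 − 5.603 − 5 = 4.297 cmH2O.
R = 4.297 / 0.65 = 6.611 cmH2O·s/L.

6.6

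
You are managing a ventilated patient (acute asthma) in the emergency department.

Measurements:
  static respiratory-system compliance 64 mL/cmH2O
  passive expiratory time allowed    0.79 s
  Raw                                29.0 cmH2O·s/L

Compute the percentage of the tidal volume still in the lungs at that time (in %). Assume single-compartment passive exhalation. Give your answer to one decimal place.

65.3

τ = R × C = 29.0 × 64 mL/cmH2O = 29.0 × 0.064 L/cmH2O = 1.856 s.
Passive exhalation: V(t)/V₀ = e^(−t/τ) = e^(−0.79/1.856) = 0.6533.
Fraction remaining = 0.6533 → 65.33%.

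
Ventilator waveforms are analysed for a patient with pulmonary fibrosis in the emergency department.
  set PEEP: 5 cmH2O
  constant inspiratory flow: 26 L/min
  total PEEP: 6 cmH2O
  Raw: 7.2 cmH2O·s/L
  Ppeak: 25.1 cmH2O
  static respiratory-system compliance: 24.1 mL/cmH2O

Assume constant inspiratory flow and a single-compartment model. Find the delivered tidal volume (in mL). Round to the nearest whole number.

385

Flow: 26 L/min ÷ 60 = 0.4333 L/s.
Total PEEP = 6 cmH2O (set 5 + intrinsic 1); this is the baseline alveolar pressure.
Equation of motion (constant flow): PIP = Vt/C + R·V̇ + PEEP.
Vt/C = PIP − R·V̇ − PEEP = 25.1 − 3.12 − 6 = 15.98 cmH2O.
Vt = C × 15.98 = 24.1 × 15.98 = 385.12 mL.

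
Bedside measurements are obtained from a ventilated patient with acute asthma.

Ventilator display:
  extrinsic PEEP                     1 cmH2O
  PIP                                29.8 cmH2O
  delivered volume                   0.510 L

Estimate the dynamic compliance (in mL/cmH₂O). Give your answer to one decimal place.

Dynamic compliance = Vt / (PIP − PEEP) = 510 / (29.8 − 1) = 510 / 28.8 = 17.708 mL/cmH2O.

17.7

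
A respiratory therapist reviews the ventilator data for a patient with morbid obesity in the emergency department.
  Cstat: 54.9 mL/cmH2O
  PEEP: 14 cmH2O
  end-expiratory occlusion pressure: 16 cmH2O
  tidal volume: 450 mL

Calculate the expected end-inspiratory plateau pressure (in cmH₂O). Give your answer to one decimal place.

End-expiratory occlusion gives total PEEP = 16 cmH2O (intrinsic PEEP = 16 − 14 = 2). Use total PEEP for the elastic gradient.
Pplat = PEEPtotal + Vt / Cstat = 16 + 450 / 54.9 = 16 + 8.197 = 24.197 cmH2O.

24.2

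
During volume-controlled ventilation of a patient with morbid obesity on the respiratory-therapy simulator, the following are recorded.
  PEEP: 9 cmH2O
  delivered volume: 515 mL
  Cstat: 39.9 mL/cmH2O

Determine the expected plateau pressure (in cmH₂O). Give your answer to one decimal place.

Pplat = PEEP + Vt / Cstat = 9 + 515 / 39.9 = 9 + 12.907 = 21.907 cmH2O.

21.9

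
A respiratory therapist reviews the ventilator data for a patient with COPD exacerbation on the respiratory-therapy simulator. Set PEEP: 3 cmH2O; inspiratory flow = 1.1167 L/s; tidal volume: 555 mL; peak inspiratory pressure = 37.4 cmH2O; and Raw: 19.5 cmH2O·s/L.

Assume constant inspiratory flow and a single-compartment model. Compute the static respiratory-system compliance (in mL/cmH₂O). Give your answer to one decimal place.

44.0

Equation of motion (constant flow): PIP = Vt/C + R·V̇ + PEEP.
Vt/C = PIP − R·V̇ − PEEP = 37.4 − 19.5×1.1167 − 3 = 37.4 − 21.776 − 3 = 12.624 cmH2O.
C = Vt / 12.624 = 555 / 12.624 = 43.964 mL/cmH2O.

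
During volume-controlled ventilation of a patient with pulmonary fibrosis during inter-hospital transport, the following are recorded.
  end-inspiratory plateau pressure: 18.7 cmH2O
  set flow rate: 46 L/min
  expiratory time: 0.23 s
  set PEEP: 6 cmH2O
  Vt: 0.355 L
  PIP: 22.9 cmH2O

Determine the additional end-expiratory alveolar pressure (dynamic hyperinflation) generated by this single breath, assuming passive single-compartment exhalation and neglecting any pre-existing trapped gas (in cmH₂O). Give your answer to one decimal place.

2.8

Flow: 46 L/min ÷ 60 = 0.7667 L/s.
R = (PIP − Pplat)/V̇ = (22.9 − 18.7) / 0.7667 = 4.2/0.7667 = 5.478 cmH2O·s/L.
C = Vt/(Pplat − PEEP) = 355.0 / (18.7 − 6) = 355.0/12.7 = 27.953 mL/cmH2O.
τ = R × C = 5.478 × 0.02795 L/cmH2O = 0.1531 s.
Fraction remaining = e^(−Te/τ) = e^(−0.23/0.1531) = 0.2226; trapped volume = 355.0 × 0.2226 = 79.023 mL.
Additional alveolar pressure from trapping ≈ V_trapped / C = 79.023 / 27.953 = 2.827 cmH2O.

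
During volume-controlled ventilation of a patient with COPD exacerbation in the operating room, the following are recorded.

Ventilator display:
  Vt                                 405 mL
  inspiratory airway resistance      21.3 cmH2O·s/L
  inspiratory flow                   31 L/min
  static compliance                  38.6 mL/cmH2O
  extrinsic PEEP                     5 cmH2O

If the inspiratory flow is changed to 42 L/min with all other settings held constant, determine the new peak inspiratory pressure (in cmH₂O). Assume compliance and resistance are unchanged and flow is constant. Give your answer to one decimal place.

Flow: 31 L/min ÷ 60 = 0.5167 L/s.
New flow: 42 L/min ÷ 60 = 0.7 L/s.
PIP = Vt/C + R·V̇ + PEEP (constant-flow equation of motion).
Only the resistive term changes: ΔPIP = R × ΔV̇ = 21.3 × (0.7 − 0.5167) = 21.3 × 0.1833 = 3.904 cmH2O.
Original PIP = 405/38.6 + 21.3×0.5167 + 5 = 26.498 cmH2O; new PIP = 26.498 + (3.904) = 30.402 cmH2O.

30.4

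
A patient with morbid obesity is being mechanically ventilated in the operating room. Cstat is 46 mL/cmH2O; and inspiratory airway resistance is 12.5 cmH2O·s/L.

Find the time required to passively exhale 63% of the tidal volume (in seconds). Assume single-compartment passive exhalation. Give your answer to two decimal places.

0.57

τ = R × C = 12.5 × 46 mL/cmH2O = 12.5 × 0.046 L/cmH2O = 0.575 s.
Exhaled fraction f = 1 − e^(−t/τ) → t = −τ·ln(1 − f) = −0.575·ln(0.37) = 0.5717 s.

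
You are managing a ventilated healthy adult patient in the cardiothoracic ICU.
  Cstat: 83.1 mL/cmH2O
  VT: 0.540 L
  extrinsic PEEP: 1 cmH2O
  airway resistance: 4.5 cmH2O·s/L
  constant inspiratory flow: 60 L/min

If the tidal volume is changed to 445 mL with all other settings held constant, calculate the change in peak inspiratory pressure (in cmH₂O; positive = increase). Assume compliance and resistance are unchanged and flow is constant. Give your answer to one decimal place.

-1.1

PIP = Vt/C + R·V̇ + PEEP (constant-flow equation of motion).
Only the elastic term changes: ΔPIP = ΔVt / C = (445 − 540) / 83.1 = -1.143 cmH2O.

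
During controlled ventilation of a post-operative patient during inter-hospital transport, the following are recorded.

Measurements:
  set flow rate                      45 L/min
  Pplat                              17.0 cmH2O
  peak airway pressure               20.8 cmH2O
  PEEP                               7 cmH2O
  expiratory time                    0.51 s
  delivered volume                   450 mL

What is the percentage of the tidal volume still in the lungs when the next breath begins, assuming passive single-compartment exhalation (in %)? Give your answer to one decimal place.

Flow: 45 L/min ÷ 60 = 0.75 L/s.
R = (PIP − Pplat)/V̇ = (20.8 − 17.0) / 0.75 = 3.8/0.75 = 5.067 cmH2O·s/L.
C = Vt/(Pplat − PEEP) = 450.0 / (17.0 − 7) = 450.0/10.0 = 45.0 mL/cmH2O.
τ = R × C = 5.067 × 0.045 L/cmH2O = 0.228 s.
Fraction remaining at end-expiration = e^(−Te/τ) = e^(−0.51/0.228) = 0.1068 → 10.68%.

10.7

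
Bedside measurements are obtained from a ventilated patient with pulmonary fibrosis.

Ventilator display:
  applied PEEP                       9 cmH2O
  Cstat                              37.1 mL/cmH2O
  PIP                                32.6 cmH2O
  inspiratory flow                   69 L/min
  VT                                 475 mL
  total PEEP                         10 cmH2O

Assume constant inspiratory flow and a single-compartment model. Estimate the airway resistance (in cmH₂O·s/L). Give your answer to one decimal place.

Flow: 69 L/min ÷ 60 = 1.15 L/s.
Total PEEP = 10 cmH2O (set 9 + intrinsic 1); this is the baseline alveolar pressure.
Equation of motion (constant flow): PIP = Vt/C + R·V̇ + PEEP.
R·V̇ = PIP − Vt/C − PEEP = 32.6 − 475/37.1 − 10 = 32.6 − 12.803 − 10 = 9.797 cmH2O.
R = 9.797 / 1.15 = 8.519 cmH2O·s/L.

8.5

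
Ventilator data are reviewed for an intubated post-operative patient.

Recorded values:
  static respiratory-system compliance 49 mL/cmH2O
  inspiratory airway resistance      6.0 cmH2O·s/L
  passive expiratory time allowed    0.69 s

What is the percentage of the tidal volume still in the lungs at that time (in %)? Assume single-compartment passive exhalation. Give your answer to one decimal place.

9.6

τ = R × C = 6.0 × 49 mL/cmH2O = 6.0 × 0.049 L/cmH2O = 0.294 s.
Passive exhalation: V(t)/V₀ = e^(−t/τ) = e^(−0.69/0.294) = 0.09566.
Fraction remaining = 0.09566 → 9.566%.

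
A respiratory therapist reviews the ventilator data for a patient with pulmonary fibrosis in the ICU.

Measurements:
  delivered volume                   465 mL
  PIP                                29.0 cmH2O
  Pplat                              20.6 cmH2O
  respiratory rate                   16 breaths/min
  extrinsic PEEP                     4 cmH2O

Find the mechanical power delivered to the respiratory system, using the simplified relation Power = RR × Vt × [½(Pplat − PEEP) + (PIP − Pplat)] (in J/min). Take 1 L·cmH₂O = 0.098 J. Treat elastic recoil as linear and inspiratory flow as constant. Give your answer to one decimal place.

12.2

Per-breath work = Vt × [½(Pplat−PEEP) + (PIP−Pplat)] = 0.465 × [0.5×16.6 + 8.4] = 0.465 × 16.7 = 7.766 L·cmH2O.
Power = 16 × 7.766 = 124.26 L·cmH2O/min.
× 0.098 J/(L·cmH2O) → 12.177 J/min.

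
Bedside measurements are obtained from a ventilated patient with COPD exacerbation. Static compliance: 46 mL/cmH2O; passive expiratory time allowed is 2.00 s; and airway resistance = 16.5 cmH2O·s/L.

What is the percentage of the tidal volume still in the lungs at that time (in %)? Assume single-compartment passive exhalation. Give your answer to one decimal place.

τ = R × C = 16.5 × 46 mL/cmH2O = 16.5 × 0.046 L/cmH2O = 0.759 s.
Passive exhalation: V(t)/V₀ = e^(−t/τ) = e^(−2.00/0.759) = 0.07172.
Fraction remaining = 0.07172 → 7.172%.

7.2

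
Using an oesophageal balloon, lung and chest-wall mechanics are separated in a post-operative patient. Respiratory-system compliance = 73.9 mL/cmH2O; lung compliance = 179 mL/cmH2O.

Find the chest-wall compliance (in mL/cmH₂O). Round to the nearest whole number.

126

1/Ccw = 1/Crs − 1/CL.
1/Ccw = 1/73.9 − 1/179 = 0.007945.
Ccw = 125.87 mL/cmH2O.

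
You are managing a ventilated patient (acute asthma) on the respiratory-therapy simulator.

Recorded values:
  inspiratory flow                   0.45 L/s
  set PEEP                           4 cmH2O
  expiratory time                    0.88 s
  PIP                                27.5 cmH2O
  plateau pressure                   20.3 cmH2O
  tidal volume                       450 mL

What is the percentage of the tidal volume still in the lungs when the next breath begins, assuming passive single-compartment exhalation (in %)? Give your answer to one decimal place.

R = (PIP − Pplat)/V̇ = (27.5 − 20.3) / 0.45 = 7.2/0.45 = 16.0 cmH2O·s/L.
C = Vt/(Pplat − PEEP) = 450.0 / (20.3 − 4) = 450.0/16.3 = 27.607 mL/cmH2O.
τ = R × C = 16.0 × 0.02761 L/cmH2O = 0.4418 s.
Fraction remaining at end-expiration = e^(−Te/τ) = e^(−0.88/0.4418) = 0.1364 → 13.64%.

13.6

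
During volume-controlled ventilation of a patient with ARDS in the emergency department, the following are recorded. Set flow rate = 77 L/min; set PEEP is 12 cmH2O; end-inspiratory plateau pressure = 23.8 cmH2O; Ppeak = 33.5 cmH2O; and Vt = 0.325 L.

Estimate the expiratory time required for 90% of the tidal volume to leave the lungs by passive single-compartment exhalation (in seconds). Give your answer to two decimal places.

0.48

Flow: 77 L/min ÷ 60 = 1.2833 L/s.
R = (PIP − Pplat)/V̇ = (33.5 − 23.8) / 1.2833 = 9.7/1.2833 = 7.559 cmH2O·s/L.
C = Vt/(Pplat − PEEP) = 325.0 / (23.8 − 12) = 325.0/11.8 = 27.542 mL/cmH2O.
τ = R × C = 7.559 × 0.02754 L/cmH2O = 0.2082 s.
t = −τ·ln(1 − 0.90) = −0.2082·ln(0.1) = 0.4794 s.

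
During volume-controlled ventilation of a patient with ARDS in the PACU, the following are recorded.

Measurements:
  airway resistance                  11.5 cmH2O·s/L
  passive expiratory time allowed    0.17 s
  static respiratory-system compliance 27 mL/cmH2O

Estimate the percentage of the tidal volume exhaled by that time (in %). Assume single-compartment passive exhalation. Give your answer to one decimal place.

42.2

τ = R × C = 11.5 × 27 mL/cmH2O = 11.5 × 0.027 L/cmH2O = 0.3105 s.
Passive exhalation: V(t)/V₀ = e^(−t/τ) = e^(−0.17/0.3105) = 0.5784.
Fraction exhaled = 1 − 0.5784 = 0.4216 → 42.16%.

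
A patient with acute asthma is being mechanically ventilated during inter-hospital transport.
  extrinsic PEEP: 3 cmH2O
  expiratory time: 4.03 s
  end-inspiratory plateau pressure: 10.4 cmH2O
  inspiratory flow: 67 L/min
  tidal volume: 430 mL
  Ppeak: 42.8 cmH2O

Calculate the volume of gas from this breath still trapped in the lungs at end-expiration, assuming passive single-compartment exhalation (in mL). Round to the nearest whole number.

Flow: 67 L/min ÷ 60 = 1.1167 L/s.
R = (PIP − Pplat)/V̇ = (42.8 − 10.4) / 1.1167 = 32.4/1.1167 = 29.014 cmH2O·s/L.
C = Vt/(Pplat − PEEP) = 430.0 / (10.4 − 3) = 430.0/7.4 = 58.108 mL/cmH2O.
τ = R × C = 29.014 × 0.05811 L/cmH2O = 1.686 s.
Fraction remaining = e^(−Te/τ) = e^(−4.03/1.686) = 0.0916.
Trapped volume = 430.0 × 0.0916 = 39.388 mL.

39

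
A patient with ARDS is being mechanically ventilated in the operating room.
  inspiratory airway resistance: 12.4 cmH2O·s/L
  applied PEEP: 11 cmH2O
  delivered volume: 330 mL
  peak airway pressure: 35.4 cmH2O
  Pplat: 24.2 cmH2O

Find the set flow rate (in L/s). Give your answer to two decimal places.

0.90

flow = (PIP − Pplat) / Raw = 11.2 / 12.4 = 0.9032 L/s.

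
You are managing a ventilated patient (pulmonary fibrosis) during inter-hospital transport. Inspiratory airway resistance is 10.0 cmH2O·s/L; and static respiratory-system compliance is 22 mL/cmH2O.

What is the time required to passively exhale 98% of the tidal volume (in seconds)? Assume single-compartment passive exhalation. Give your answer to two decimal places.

τ = R × C = 10.0 × 22 mL/cmH2O = 10.0 × 0.022 L/cmH2O = 0.22 s.
Exhaled fraction f = 1 − e^(−t/τ) → t = −τ·ln(1 − f) = −0.22·ln(0.02) = 0.8606 s.

0.86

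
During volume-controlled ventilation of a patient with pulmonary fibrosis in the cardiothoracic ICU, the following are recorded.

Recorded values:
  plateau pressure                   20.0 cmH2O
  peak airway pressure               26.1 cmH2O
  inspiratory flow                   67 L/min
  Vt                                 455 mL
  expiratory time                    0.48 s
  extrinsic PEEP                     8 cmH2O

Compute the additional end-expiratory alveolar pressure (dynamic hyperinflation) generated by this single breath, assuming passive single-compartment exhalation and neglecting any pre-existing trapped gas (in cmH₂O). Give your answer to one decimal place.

Flow: 67 L/min ÷ 60 = 1.1167 L/s.
R = (PIP − Pplat)/V̇ = (26.1 − 20.0) / 1.1167 = 6.1/1.1167 = 5.463 cmH2O·s/L.
C = Vt/(Pplat − PEEP) = 455.0 / (20.0 − 8) = 455.0/12.0 = 37.917 mL/cmH2O.
τ = R × C = 5.463 × 0.03792 L/cmH2O = 0.2072 s.
Fraction remaining = e^(−Te/τ) = e^(−0.48/0.2072) = 0.09861; trapped volume = 455.0 × 0.09861 = 44.868 mL.
Additional alveolar pressure from trapping ≈ V_trapped / C = 44.868 / 37.917 = 1.183 cmH2O.

1.2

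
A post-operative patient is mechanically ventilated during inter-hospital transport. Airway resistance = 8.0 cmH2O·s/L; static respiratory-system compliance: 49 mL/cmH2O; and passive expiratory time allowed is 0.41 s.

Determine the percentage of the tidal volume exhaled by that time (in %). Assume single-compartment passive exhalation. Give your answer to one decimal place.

64.9

τ = R × C = 8.0 × 49 mL/cmH2O = 8.0 × 0.049 L/cmH2O = 0.392 s.
Passive exhalation: V(t)/V₀ = e^(−t/τ) = e^(−0.41/0.392) = 0.3514.
Fraction exhaled = 1 − 0.3514 = 0.6486 → 64.86%.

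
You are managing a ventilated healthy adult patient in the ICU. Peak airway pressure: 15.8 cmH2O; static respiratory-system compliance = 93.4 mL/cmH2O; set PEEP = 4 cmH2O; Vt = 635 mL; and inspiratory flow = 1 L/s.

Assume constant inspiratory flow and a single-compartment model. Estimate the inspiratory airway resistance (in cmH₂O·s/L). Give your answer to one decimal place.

Equation of motion (constant flow): PIP = Vt/C + R·V̇ + PEEP.
R·V̇ = PIP − Vt/C − PEEP = 15.8 − 635/93.4 − 4 = 15.8 − 6.799 − 4 = 5.001 cmH2O.
R = 5.001 / 1 = 5.001 cmH2O·s/L.

5.0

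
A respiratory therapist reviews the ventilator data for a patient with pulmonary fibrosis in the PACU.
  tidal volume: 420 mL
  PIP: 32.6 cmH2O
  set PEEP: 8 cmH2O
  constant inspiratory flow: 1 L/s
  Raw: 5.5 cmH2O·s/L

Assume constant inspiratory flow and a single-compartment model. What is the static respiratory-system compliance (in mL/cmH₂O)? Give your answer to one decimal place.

Equation of motion (constant flow): PIP = Vt/C + R·V̇ + PEEP.
Vt/C = PIP − R·V̇ − PEEP = 32.6 − 5.5×1 − 8 = 32.6 − 5.5 − 8 = 19.1 cmH2O.
C = Vt / 19.1 = 420 / 19.1 = 21.99 mL/cmH2O.

22.0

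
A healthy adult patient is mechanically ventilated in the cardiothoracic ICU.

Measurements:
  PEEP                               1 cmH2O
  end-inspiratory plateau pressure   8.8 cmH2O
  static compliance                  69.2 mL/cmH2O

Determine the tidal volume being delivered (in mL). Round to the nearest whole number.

Vt = Cstat × (Pplat − PEEP) = 69.2 × (8.8 − 1) = 69.2 × 7.8 = 539.76 mL.

540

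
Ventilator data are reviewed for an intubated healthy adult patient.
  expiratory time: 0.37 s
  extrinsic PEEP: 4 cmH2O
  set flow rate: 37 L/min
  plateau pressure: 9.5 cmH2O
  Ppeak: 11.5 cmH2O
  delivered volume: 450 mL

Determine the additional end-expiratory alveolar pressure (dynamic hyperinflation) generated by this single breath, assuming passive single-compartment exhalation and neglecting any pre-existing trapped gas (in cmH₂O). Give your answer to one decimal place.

1.4

Flow: 37 L/min ÷ 60 = 0.6167 L/s.
R = (PIP − Pplat)/V̇ = (11.5 − 9.5) / 0.6167 = 2.0/0.6167 = 3.243 cmH2O·s/L.
C = Vt/(Pplat − PEEP) = 450.0 / (9.5 − 4) = 450.0/5.5 = 81.818 mL/cmH2O.
τ = R × C = 3.243 × 0.08182 L/cmH2O = 0.2653 s.
Fraction remaining = e^(−Te/τ) = e^(−0.37/0.2653) = 0.2479; trapped volume = 450.0 × 0.2479 = 111.56 mL.
Additional alveolar pressure from trapping ≈ V_trapped / C = 111.56 / 81.818 = 1.364 cmH2O.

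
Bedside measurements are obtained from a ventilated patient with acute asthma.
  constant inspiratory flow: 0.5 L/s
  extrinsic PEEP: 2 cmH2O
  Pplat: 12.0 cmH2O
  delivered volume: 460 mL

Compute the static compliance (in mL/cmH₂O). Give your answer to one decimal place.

46.0

Cstat = Vt / (Pplat − PEEP) = 460 / (12.0 − 2) = 460 / 10.0 = 46.0 mL/cmH2O.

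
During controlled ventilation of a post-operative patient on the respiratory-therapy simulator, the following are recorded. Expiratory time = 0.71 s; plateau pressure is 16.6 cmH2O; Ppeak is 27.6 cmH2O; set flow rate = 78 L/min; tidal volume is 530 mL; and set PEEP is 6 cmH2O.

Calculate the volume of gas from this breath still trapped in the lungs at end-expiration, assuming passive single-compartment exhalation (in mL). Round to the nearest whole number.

99

Flow: 78 L/min ÷ 60 = 1.3 L/s.
R = (PIP − Pplat)/V̇ = (27.6 − 16.6) / 1.3 = 11.0/1.3 = 8.462 cmH2O·s/L.
C = Vt/(Pplat − PEEP) = 530.0 / (16.6 − 6) = 530.0/10.6 = 50.0 mL/cmH2O.
τ = R × C = 8.462 × 0.05 L/cmH2O = 0.4231 s.
Fraction remaining = e^(−Te/τ) = e^(−0.71/0.4231) = 0.1867.
Trapped volume = 530.0 × 0.1867 = 98.951 mL.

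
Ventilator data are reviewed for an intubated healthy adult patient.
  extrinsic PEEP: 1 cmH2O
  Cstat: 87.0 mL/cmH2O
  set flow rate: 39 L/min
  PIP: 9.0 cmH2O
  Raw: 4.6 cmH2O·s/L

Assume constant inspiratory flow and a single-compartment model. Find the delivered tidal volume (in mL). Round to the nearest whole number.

Flow: 39 L/min ÷ 60 = 0.65 L/s.
Equation of motion (constant flow): PIP = Vt/C + R·V̇ + PEEP.
Vt/C = PIP − R·V̇ − PEEP = 9.0 − 2.99 − 1 = 5.01 cmH2O.
Vt = C × 5.01 = 87.0 × 5.01 = 435.87 mL.

436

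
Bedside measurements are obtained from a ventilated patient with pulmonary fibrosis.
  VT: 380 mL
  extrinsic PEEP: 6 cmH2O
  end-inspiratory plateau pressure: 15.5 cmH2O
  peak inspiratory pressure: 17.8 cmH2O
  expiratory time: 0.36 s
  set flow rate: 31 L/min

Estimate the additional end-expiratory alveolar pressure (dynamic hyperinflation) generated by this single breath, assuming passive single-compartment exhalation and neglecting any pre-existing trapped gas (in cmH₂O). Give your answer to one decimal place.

1.3

Flow: 31 L/min ÷ 60 = 0.5167 L/s.
R = (PIP − Pplat)/V̇ = (17.8 − 15.5) / 0.5167 = 2.3/0.5167 = 4.451 cmH2O·s/L.
C = Vt/(Pplat − PEEP) = 380.0 / (15.5 − 6) = 380.0/9.5 = 40.0 mL/cmH2O.
τ = R × C = 4.451 × 0.04 L/cmH2O = 0.178 s.
Fraction remaining = e^(−Te/τ) = e^(−0.36/0.178) = 0.1323; trapped volume = 380.0 × 0.1323 = 50.274 mL.
Additional alveolar pressure from trapping ≈ V_trapped / C = 50.274 / 40.0 = 1.257 cmH2O.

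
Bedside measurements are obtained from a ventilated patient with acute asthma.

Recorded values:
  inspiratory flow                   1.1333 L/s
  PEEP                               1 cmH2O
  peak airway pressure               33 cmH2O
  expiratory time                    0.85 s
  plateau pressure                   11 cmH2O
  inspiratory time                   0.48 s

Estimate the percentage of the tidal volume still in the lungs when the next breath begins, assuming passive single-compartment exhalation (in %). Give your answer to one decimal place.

44.7

Vt = flow × Ti = 1.1333 L/s × 0.48 s × 1000 mL/L = 543.98 mL.
R = (PIP − Pplat)/V̇ = (33 − 11) / 1.1333 = 22.0/1.1333 = 19.412 cmH2O·s/L.
C = Vt/(Pplat − PEEP) = 543.98 / (11 − 1) = 543.98/10.0 = 54.398 mL/cmH2O.
τ = R × C = 19.412 × 0.0544 L/cmH2O = 1.056 s.
Fraction remaining at end-expiration = e^(−Te/τ) = e^(−0.85/1.056) = 0.4471 → 44.71%.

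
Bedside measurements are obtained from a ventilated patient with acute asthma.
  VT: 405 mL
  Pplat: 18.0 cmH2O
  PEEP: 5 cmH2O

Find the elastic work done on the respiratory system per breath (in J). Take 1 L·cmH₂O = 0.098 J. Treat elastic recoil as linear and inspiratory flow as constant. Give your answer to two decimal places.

0.26

Elastic work ≈ ½ × (Pplat − PEEP) × Vt = 0.5 × (18.0 − 5) × 0.405 L = 0.5 × 13.0 × 0.405 = 2.633 L·cmH2O.
× 0.098 J/(L·cmH2O) → 0.258 J.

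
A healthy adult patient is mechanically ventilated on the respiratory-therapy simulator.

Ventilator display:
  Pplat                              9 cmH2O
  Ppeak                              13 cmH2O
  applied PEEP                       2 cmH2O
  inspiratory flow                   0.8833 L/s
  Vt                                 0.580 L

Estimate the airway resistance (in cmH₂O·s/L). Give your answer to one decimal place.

4.5

Raw = (PIP − Pplat) / flow = (13 − 9) / 0.8833 = 4.0 / 0.8833 = 4.528 cmH2O·s/L.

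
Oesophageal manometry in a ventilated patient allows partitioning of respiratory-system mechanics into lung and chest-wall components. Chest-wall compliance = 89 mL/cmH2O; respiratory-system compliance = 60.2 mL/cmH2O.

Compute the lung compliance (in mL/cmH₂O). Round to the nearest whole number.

186

1/CL = 1/Crs − 1/Ccw.
1/CL = 1/60.2 − 1/89 = 0.005375.
CL = 186.05 mL/cmH2O.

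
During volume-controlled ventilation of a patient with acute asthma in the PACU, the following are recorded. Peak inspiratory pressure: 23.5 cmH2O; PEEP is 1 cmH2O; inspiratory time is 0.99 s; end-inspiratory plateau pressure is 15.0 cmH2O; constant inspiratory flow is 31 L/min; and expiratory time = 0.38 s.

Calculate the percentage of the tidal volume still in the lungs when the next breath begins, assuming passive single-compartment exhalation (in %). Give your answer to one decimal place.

Flow: 31 L/min ÷ 60 = 0.5167 L/s.
Vt = flow × Ti = 0.5167 L/s × 0.99 s × 1000 mL/L = 511.53 mL.
R = (PIP − Pplat)/V̇ = (23.5 − 15.0) / 0.5167 = 8.5/0.5167 = 16.451 cmH2O·s/L.
C = Vt/(Pplat − PEEP) = 511.53 / (15.0 − 1) = 511.53/14.0 = 36.538 mL/cmH2O.
τ = R × C = 16.451 × 0.03654 L/cmH2O = 0.6011 s.
Fraction remaining at end-expiration = e^(−Te/τ) = e^(−0.38/0.6011) = 0.5314 → 53.14%.

53.1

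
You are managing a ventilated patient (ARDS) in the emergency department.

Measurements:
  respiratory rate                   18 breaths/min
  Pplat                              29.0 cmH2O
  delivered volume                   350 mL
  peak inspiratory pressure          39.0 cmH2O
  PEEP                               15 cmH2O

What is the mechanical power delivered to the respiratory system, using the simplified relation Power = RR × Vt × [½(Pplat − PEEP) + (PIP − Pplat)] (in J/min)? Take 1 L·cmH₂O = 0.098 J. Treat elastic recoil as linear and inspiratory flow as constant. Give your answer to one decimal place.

Per-breath work = Vt × [½(Pplat−PEEP) + (PIP−Pplat)] = 0.350 × [0.5×14.0 + 10.0] = 0.350 × 17.0 = 5.95 L·cmH2O.
Power = 18 × 5.95 = 107.1 L·cmH2O/min.
× 0.098 J/(L·cmH2O) → 10.496 J/min.

10.5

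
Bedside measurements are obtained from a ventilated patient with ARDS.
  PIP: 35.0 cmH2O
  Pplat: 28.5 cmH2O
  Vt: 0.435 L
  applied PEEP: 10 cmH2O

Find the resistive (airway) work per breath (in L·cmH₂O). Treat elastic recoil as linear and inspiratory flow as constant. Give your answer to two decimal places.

2.83

With constant inspiratory flow the resistive pressure is constant at PIP − Pplat = 35.0 − 28.5 = 6.5 cmH2O, so resistive work = 6.5 × 0.435 = 2.828 L·cmH2O.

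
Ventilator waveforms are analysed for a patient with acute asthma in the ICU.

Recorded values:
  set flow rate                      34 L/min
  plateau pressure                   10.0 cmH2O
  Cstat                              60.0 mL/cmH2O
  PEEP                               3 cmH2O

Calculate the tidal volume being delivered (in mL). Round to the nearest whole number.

420

Vt = Cstat × (Pplat − PEEP) = 60.0 × (10.0 − 3) = 60.0 × 7.0 = 420.0 mL.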